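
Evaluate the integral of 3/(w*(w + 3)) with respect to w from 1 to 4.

Factor the denominator: w**2 + 3*w = (w + 3)w.
Partial fractions: 3/(w*(w + 3)) = -1/(w + 3) + 1/w.
An antiderivative is F(w) = log(w) - log(w + 3).
Then F(4) - F(1) = (log(4/7)) - (-log(4)) = log(16/7).

log(16/7)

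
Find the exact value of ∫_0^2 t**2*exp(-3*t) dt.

Integrate by parts twice (u = t^2, dv = exp(-3*t) dt).
An antiderivative is F(t) = (-9*t**2 - 6*t - 2)*exp(-3*t)/27.
Then F(2) - F(0) = (-50*exp(-6)/27) - (-2/27) = 2/27 - 50*exp(-6)/27.

2/27 - 50*exp(-6)/27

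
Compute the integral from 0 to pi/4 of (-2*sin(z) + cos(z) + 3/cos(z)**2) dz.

1 + 3*sqrt(2)/2

An antiderivative is F(z) = sin(z) + 2*cos(z) + 3*tan(z).
Then F(pi/4) - F(0) = (3*sqrt(2)/2 + 3) - (2) = 1 + 3*sqrt(2)/2.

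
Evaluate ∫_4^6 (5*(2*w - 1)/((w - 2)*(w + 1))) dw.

-5*log(5) + 5*log(2) + 5*log(7)

Factor the denominator: w**2 - w - 2 = (w + 1)(w - 2).
Partial fractions: 5*(2*w - 1)/((w - 2)*(w + 1)) = 5/(w + 1) + 5/(w - 2).
An antiderivative is F(w) = 5*log(w - 2) + 5*log(w + 1).
Then F(6) - F(4) = (10*log(2) + 5*log(7)) - (5*log(2) + 5*log(5)) = -5*log(5) + 5*log(2) + 5*log(7).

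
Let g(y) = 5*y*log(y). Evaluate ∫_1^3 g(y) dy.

-10 + 45*log(3)/2

Integrate by parts once (u = ln y, dv = 5*y dy).
An antiderivative is F(y) = 5*y**2*(2*log(y) - 1)/4.
Then F(3) - F(1) = (-45/4 + 45*log(3)/2) - (-5/4) = -10 + 45*log(3)/2.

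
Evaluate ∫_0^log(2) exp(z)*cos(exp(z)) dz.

-sin(1) + sin(2)

Let u = exp(z), so du = exp(z) dz. When z = 0, u = 1; when z = log(2), u = 2.
The integral becomes ∫ cos(u) du from 1 to 2, with antiderivative sin(u).
Back in z: F(z) = sin(exp(z)).
Then F(log(2)) - F(0) = (sin(2)) - (sin(1)) = -sin(1) + sin(2).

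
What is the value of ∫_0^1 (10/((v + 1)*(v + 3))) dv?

-5*log(2) + 5*log(3)

Factor the denominator: v**2 + 4*v + 3 = (v + 3)(v + 1).
Partial fractions: 10/((v + 1)*(v + 3)) = -5/(v + 3) + 5/(v + 1).
An antiderivative is F(v) = 5*log(v + 1) - 5*log(v + 3).
Then F(1) - F(0) = (-log(32)) - (-5*log(3)) = -5*log(2) + 5*log(3).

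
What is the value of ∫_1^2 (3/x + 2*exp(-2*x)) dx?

-exp(-4) + exp(-2) + 3*log(2)

An antiderivative is F(x) = 3*log(x) - exp(-2*x).
Then F(2) - F(1) = (-exp(-4) + 3*log(2)) - (-exp(-2)) = -exp(-4) + exp(-2) + 3*log(2).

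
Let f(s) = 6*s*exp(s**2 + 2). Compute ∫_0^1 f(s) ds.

-3*(1 - exp(1))*exp(2)

Let u = s**2 + 2, so du = 2*s ds. When s = 0, u = 2; when s = 1, u = 3.
The integral becomes 3·∫ exp(u) du from 2 to 3, with antiderivative 3*exp(u).
Back in s: F(s) = 3*exp(s**2 + 2).
Then F(1) - F(0) = (3*exp(3)) - (3*exp(2)) = -3*(1 - exp(1))*exp(2).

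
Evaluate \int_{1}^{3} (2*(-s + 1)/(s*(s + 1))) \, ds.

Factor the denominator: s**2 + s = (s + 1)s.
Partial fractions: 2*(-s + 1)/(s*(s + 1)) = -4/(s + 1) + 2/s.
An antiderivative is F(s) = 2*log(s) - 4*log(s + 1).
Then F(3) - F(1) = (-8*log(2) + 2*log(3)) - (-log(16)) = log(9/16).

log(9/16)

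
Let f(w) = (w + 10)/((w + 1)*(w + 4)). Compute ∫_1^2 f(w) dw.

Factor the denominator: w**2 + 5*w + 4 = (w + 4)(w + 1).
Partial fractions: (w + 10)/((w + 1)*(w + 4)) = -2/(w + 4) + 3/(w + 1).
An antiderivative is F(w) = 3*log(w + 1) - 2*log(w + 4).
Then F(2) - F(1) = (log(3/4)) - (log(8/25)) = log(75/32).

log(75/32)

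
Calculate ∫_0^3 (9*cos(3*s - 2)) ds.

3*sin(7) + 3*sin(2)

Let u = 3*s - 2, so du = 3 ds. When s = 0, u = -2; when s = 3, u = 7.
The integral becomes 3·∫ cos(u) du from -2 to 7, with antiderivative 3*sin(u).
Back in s: F(s) = 3*sin(3*s - 2).
Then F(3) - F(0) = (3*sin(7)) - (-3*sin(2)) = 3*sin(7) + 3*sin(2).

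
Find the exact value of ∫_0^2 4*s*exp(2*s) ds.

1 + 3*exp(4)

Integrate by parts once (u = s, dv = 4*exp(2*s) ds).
An antiderivative is F(s) = (2*s - 1)*exp(2*s).
Then F(2) - F(0) = (3*exp(4)) - (-1) = 1 + 3*exp(4).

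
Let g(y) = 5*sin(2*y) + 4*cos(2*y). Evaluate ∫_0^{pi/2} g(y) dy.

5

An antiderivative is F(y) = 2*sin(2*y) - 5*cos(2*y)/2.
Then F(pi/2) - F(0) = (5/2) - (-5/2) = 5.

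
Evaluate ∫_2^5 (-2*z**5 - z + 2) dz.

-10383/2

By the power rule, an antiderivative is F(z) = -z**6/3 - z**2/2 + 2*z.
Then F(5) - F(2) = (-31265/6) - (-58/3) = -10383/2.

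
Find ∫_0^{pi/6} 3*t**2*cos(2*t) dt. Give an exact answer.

Integrate by parts twice (u = t^2, dv = 3*cos(2*t) dt).
An antiderivative is F(t) = 3*t**2*sin(2*t)/2 + 3*t*cos(2*t)/2 - 3*sin(2*t)/4.
Then F(pi/6) - F(0) = (-3*sqrt(3)/8 + sqrt(3)*pi**2/48 + pi/8) - (0) = -3*sqrt(3)/8 + sqrt(3)*pi**2/48 + pi/8.

-3*sqrt(3)/8 + sqrt(3)*pi**2/48 + pi/8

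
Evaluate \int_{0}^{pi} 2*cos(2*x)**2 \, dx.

pi

Use the identity cos^2(2*x) = (1 + cos(4*x))/2.
An antiderivative is F(x) = x + sin(4*x)/4.
Then F(pi) - F(0) = (pi) - (0) = pi.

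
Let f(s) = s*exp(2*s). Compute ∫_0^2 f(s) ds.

Integrate by parts once (u = s, dv = exp(2*s) ds).
An antiderivative is F(s) = (2*s - 1)*exp(2*s)/4.
Then F(2) - F(0) = (3*exp(4)/4) - (-1/4) = 1/4 + 3*exp(4)/4.

1/4 + 3*exp(4)/4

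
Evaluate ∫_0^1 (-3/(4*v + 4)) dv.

-3*log(2)/4

An antiderivative is F(v) = -3*log(4*v + 4)/4.
Then F(1) - F(0) = (-9*log(2)/4) - (-3*log(2)/2) = -3*log(2)/4.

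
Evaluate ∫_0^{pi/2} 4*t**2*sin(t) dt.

Integrate by parts twice (u = t^2, dv = 4*sin(t) dt).
An antiderivative is F(t) = -4*t**2*cos(t) + 8*t*sin(t) + 8*cos(t).
Then F(pi/2) - F(0) = (4*pi) - (8) = -8 + 4*pi.

-8 + 4*pi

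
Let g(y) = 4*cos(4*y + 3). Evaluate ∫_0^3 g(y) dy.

-sin(3) + sin(15)

Let u = 4*y + 3, so du = 4 dy. When y = 0, u = 3; when y = 3, u = 15.
The integral becomes ∫ cos(u) du from 3 to 15, with antiderivative sin(u).
Back in y: F(y) = sin(4*y + 3).
Then F(3) - F(0) = (sin(15)) - (sin(3)) = -sin(3) + sin(15).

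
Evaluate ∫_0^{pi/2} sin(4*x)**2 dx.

pi/4

Use the identity sin^2(4*x) = (1 - cos(8*x))/2.
An antiderivative is F(x) = x/2 - sin(8*x)/16.
Then F(pi/2) - F(0) = (pi/4) - (0) = pi/4.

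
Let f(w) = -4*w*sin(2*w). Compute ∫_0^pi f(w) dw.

2*pi

Integrate by parts once (u = w, dv = -4*sin(2*w) dw).
An antiderivative is F(w) = 2*w*cos(2*w) - sin(2*w).
Then F(pi) - F(0) = (2*pi) - (0) = 2*pi.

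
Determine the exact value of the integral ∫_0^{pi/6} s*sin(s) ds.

Integrate by parts once (u = s, dv = sin(s) ds).
An antiderivative is F(s) = -s*cos(s) + sin(s).
Then F(pi/6) - F(0) = (-sqrt(3)*pi/12 + 1/2) - (0) = -sqrt(3)*pi/12 + 1/2.

-sqrt(3)*pi/12 + 1/2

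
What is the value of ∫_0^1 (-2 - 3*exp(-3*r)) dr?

An antiderivative is F(r) = -2*r + exp(-3*r).
Then F(1) - F(0) = (-2 + exp(-3)) - (1) = -3 + exp(-3).

-3 + exp(-3)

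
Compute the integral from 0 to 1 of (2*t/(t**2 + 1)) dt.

log(2)

Let u = t**2 + 1, so du = 2*t dt. When t = 0, u = 1; when t = 1, u = 2.
The integral becomes ∫ 1/u du from 1 to 2, with antiderivative log(u).
Back in t: F(t) = log(t**2 + 1).
Then F(1) - F(0) = (log(2)) - (0) = log(2).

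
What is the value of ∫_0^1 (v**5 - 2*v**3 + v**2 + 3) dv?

By the power rule, an antiderivative is F(v) = v**6/6 - v**4/2 + v**3/3 + 3*v.
Then F(1) - F(0) = (3) - (0) = 3.

3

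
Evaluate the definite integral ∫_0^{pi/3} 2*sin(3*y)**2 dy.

pi/3

Use the identity sin^2(3*y) = (1 - cos(6*y))/2.
An antiderivative is F(y) = y - sin(6*y)/6.
Then F(pi/3) - F(0) = (pi/3) - (0) = pi/3.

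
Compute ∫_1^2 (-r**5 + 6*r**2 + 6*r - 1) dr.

23/2

By the power rule, an antiderivative is F(r) = -r**6/6 + 2*r**3 + 3*r**2 - r.
Then F(2) - F(1) = (46/3) - (23/6) = 23/2.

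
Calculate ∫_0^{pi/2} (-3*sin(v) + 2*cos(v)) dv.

An antiderivative is F(v) = 2*sin(v) + 3*cos(v).
Then F(pi/2) - F(0) = (2) - (3) = -1.

-1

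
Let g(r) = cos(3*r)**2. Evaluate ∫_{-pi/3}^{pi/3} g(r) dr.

Use the identity cos^2(3*r) = (1 + cos(6*r))/2.
An antiderivative is F(r) = r/2 + sin(6*r)/12.
Then F(pi/3) - F(-pi/3) = (pi/6) - (-pi/6) = pi/3.

pi/3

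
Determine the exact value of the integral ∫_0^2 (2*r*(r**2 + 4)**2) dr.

448/3

Let u = r**2 + 4, so du = 2*r dr. When r = 0, u = 4; when r = 2, u = 8.
The integral becomes ∫ u**2 du from 4 to 8, with antiderivative u**3/3.
Back in r: F(r) = (r**2 + 4)**3/3.
Then F(2) - F(0) = (512/3) - (64/3) = 448/3.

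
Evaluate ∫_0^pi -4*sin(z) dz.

An antiderivative is F(z) = 4*cos(z).
Then F(pi) - F(0) = (-4) - (4) = -8.

-8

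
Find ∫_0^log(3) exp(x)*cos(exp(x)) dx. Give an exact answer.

-sin(1) + sin(3)

Let u = exp(x), so du = exp(x) dx. When x = 0, u = 1; when x = log(3), u = 3.
The integral becomes ∫ cos(u) du from 1 to 3, with antiderivative sin(u).
Back in x: F(x) = sin(exp(x)).
Then F(log(3)) - F(0) = (sin(3)) - (sin(1)) = -sin(1) + sin(3).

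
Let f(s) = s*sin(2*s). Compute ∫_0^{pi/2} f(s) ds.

pi/4

Integrate by parts once (u = s, dv = sin(2*s) ds).
An antiderivative is F(s) = -s*cos(2*s)/2 + sin(2*s)/4.
Then F(pi/2) - F(0) = (pi/4) - (0) = pi/4.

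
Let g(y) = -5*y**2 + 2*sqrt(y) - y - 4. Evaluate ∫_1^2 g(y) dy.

By the power rule, an antiderivative is F(y) = 4*y**(3/2)/3 - 5*y**3/3 - y**2/2 - 4*y.
Then F(2) - F(1) = (-70/3 + 8*sqrt(2)/3) - (-29/6) = -37/2 + 8*sqrt(2)/3.

-37/2 + 8*sqrt(2)/3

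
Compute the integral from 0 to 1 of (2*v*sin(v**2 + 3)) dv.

cos(3) - cos(4)

Let u = v**2 + 3, so du = 2*v dv. When v = 0, u = 3; when v = 1, u = 4.
The integral becomes ∫ sin(u) du from 3 to 4, with antiderivative -cos(u).
Back in v: F(v) = -cos(v**2 + 3).
Then F(1) - F(0) = (-cos(4)) - (-cos(3)) = cos(3) - cos(4).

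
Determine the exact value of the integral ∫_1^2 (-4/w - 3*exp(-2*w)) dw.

-4*log(2) - 3*exp(-2)/2 + 3*exp(-4)/2

An antiderivative is F(w) = -4*log(w) + 3*exp(-2*w)/2.
Then F(2) - F(1) = (-4*log(2) + 3*exp(-4)/2) - (3*exp(-2)/2) = -4*log(2) - 3*exp(-2)/2 + 3*exp(-4)/2.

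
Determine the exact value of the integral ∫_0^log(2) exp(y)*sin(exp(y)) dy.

-cos(2) + cos(1)

Let u = exp(y), so du = exp(y) dy. When y = 0, u = 1; when y = log(2), u = 2.
The integral becomes ∫ sin(u) du from 1 to 2, with antiderivative -cos(u).
Back in y: F(y) = -cos(exp(y)).
Then F(log(2)) - F(0) = (-cos(2)) - (-cos(1)) = -cos(2) + cos(1).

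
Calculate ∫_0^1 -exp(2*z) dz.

1/2 - exp(2)/2

An antiderivative is F(z) = -exp(2*z)/2.
Then F(1) - F(0) = (-exp(2)/2) - (-1/2) = 1/2 - exp(2)/2.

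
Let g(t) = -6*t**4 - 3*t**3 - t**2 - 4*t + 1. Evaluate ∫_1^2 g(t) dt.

-3347/60

By the power rule, an antiderivative is F(t) = -6*t**5/5 - 3*t**4/4 - t**3/3 - 2*t**2 + t.
Then F(2) - F(1) = (-886/15) - (-197/60) = -3347/60.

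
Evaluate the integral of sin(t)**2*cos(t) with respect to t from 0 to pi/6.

1/24

Let u = sin(t), so du = cos(t) dt. When t = 0, u = 0; when t = pi/6, u = 1/2.
The integral becomes ∫ u**2 du from 0 to 1/2, with antiderivative u**3/3.
Back in t: F(t) = sin(t)**3/3.
Then F(pi/6) - F(0) = (1/24) - (0) = 1/24.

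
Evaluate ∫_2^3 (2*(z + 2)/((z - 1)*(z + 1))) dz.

log(6)

Factor the denominator: z**2 - 1 = (z + 1)(z - 1).
Partial fractions: 2*(z + 2)/((z - 1)*(z + 1)) = -1/(z + 1) + 3/(z - 1).
An antiderivative is F(z) = 3*log(z - 1) - log(z + 1).
Then F(3) - F(2) = (log(2)) - (-log(3)) = log(6).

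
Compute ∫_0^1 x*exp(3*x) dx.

Integrate by parts once (u = x, dv = exp(3*x) dx).
An antiderivative is F(x) = (3*x - 1)*exp(3*x)/9.
Then F(1) - F(0) = (2*exp(3)/9) - (-1/9) = 1/9 + 2*exp(3)/9.

1/9 + 2*exp(3)/9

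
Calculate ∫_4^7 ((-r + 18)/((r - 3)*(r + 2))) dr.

Factor the denominator: r**2 - r - 6 = (r + 2)(r - 3).
Partial fractions: (-r + 18)/((r - 3)*(r + 2)) = -4/(r + 2) + 3/(r - 3).
An antiderivative is F(r) = 3*log(r - 3) - 4*log(r + 2).
Then F(7) - F(4) = (-8*log(3) + 6*log(2)) - (-4*log(3) - 4*log(2)) = -4*log(3) + 10*log(2).

-4*log(3) + 10*log(2)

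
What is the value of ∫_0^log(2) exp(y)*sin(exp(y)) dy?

-cos(2) + cos(1)

Let u = exp(y), so du = exp(y) dy. When y = 0, u = 1; when y = log(2), u = 2.
The integral becomes ∫ sin(u) du from 1 to 2, with antiderivative -cos(u).
Back in y: F(y) = -cos(exp(y)).
Then F(log(2)) - F(0) = (-cos(2)) - (-cos(1)) = -cos(2) + cos(1).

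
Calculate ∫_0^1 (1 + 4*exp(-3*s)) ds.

An antiderivative is F(s) = s - 4*exp(-3*s)/3.
Then F(1) - F(0) = (1 - 4*exp(-3)/3) - (-4/3) = 7/3 - 4*exp(-3)/3.

7/3 - 4*exp(-3)/3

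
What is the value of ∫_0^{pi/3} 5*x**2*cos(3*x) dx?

Integrate by parts twice (u = x^2, dv = 5*cos(3*x) dx).
An antiderivative is F(x) = 5*x**2*sin(3*x)/3 + 10*x*cos(3*x)/9 - 10*sin(3*x)/27.
Then F(pi/3) - F(0) = (-10*pi/27) - (0) = -10*pi/27.

-10*pi/27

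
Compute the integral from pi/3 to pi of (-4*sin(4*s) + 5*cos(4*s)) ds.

An antiderivative is F(s) = 5*sin(4*s)/4 + cos(4*s).
Then F(pi) - F(pi/3) = (1) - (-5*sqrt(3)/8 - 1/2) = 5*sqrt(3)/8 + 3/2.

5*sqrt(3)/8 + 3/2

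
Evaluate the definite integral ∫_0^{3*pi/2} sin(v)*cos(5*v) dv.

1/6

Use the identity sin(v)cos(5*v) = [sin(6*v) + sin(-4*v)]/2.
An antiderivative is F(v) = cos(4*v)/8 - cos(6*v)/12.
Then F(3*pi/2) - F(0) = (5/24) - (1/24) = 1/6.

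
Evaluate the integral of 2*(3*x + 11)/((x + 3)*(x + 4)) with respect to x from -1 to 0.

Factor the denominator: x**2 + 7*x + 12 = (x + 4)(x + 3).
Partial fractions: 2*(3*x + 11)/((x + 3)*(x + 4)) = 2/(x + 4) + 4/(x + 3).
An antiderivative is F(x) = 4*log(x + 3) + 2*log(x + 4).
Then F(0) - F(-1) = (4*log(2) + 4*log(3)) - (2*log(3) + 4*log(2)) = log(9).

log(9)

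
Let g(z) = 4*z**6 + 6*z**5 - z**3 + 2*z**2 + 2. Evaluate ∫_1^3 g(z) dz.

By the power rule, an antiderivative is F(z) = 4*z**7/7 + z**6 - z**4/4 + 2*z**3/3 + 2*z.
Then F(3) - F(1) = (55509/28) - (335/84) = 41548/21.

41548/21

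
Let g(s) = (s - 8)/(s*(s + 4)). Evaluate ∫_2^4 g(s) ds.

Factor the denominator: s**2 + 4*s = (s + 4)s.
Partial fractions: (s - 8)/(s*(s + 4)) = 3/(s + 4) - 2/s.
An antiderivative is F(s) = -2*log(s) + 3*log(s + 4).
Then F(4) - F(2) = (log(32)) - (log(54)) = log(16/27).

log(16/27)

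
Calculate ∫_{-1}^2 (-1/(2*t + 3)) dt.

An antiderivative is F(t) = -log(2*t + 3)/2.
Then F(2) - F(-1) = (-log(7)/2) - (0) = -log(7)/2.

-log(7)/2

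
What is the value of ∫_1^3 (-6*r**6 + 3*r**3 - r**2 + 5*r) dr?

-37850/21

By the power rule, an antiderivative is F(r) = -6*r**7/7 + 3*r**4/4 - r**3/3 + 5*r**2/2.
Then F(3) - F(1) = (-50409/28) - (173/84) = -37850/21.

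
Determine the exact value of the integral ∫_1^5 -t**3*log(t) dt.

39 - 625*log(5)/4

Integrate by parts once (u = ln t, dv = -t**3 dt).
An antiderivative is F(t) = -t**4*(4*log(t) - 1)/16.
Then F(5) - F(1) = (625/16 - 625*log(5)/4) - (1/16) = 39 - 625*log(5)/4.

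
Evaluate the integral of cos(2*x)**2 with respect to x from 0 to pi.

Use the identity cos^2(2*x) = (1 + cos(4*x))/2.
An antiderivative is F(x) = x/2 + sin(4*x)/8.
Then F(pi) - F(0) = (pi/2) - (0) = pi/2.

pi/2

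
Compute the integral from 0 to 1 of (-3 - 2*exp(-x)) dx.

An antiderivative is F(x) = -3*x + 2*exp(-x).
Then F(1) - F(0) = (-3 + 2*exp(-1)) - (2) = -5 + 2*exp(-1).

-5 + 2*exp(-1)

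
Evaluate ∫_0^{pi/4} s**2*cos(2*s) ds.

-1/4 + pi**2/32

Integrate by parts twice (u = s^2, dv = cos(2*s) ds).
An antiderivative is F(s) = s**2*sin(2*s)/2 + s*cos(2*s)/2 - sin(2*s)/4.
Then F(pi/4) - F(0) = (-1/4 + pi**2/32) - (0) = -1/4 + pi**2/32.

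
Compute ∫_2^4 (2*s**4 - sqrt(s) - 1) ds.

4*sqrt(2)/3 + 5842/15

By the power rule, an antiderivative is F(s) = 2*s**5/5 - 2*s**(3/2)/3 - s.
Then F(4) - F(2) = (6004/15) - (54/5 - 4*sqrt(2)/3) = 4*sqrt(2)/3 + 5842/15.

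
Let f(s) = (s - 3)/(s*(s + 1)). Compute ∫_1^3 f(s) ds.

log(16/27)

Factor the denominator: s**2 + s = (s + 1)s.
Partial fractions: (s - 3)/(s*(s + 1)) = 4/(s + 1) - 3/s.
An antiderivative is F(s) = -3*log(s) + 4*log(s + 1).
Then F(3) - F(1) = (-3*log(3) + 8*log(2)) - (log(16)) = log(16/27).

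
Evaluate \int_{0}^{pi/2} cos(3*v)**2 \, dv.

pi/4

Use the identity cos^2(3*v) = (1 + cos(6*v))/2.
An antiderivative is F(v) = v/2 + sin(6*v)/12.
Then F(pi/2) - F(0) = (pi/4) - (0) = pi/4.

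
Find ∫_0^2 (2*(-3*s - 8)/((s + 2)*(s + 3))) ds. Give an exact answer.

-2*log(5) - 4*log(2) + 2*log(3)

Factor the denominator: s**2 + 5*s + 6 = (s + 3)(s + 2).
Partial fractions: 2*(-3*s - 8)/((s + 2)*(s + 3)) = -2/(s + 3) - 4/(s + 2).
An antiderivative is F(s) = -4*log(s + 2) - 2*log(s + 3).
Then F(2) - F(0) = (-8*log(2) - 2*log(5)) - (-4*log(2) - 2*log(3)) = -2*log(5) - 4*log(2) + 2*log(3).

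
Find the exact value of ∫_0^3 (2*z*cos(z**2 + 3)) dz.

Let u = z**2 + 3, so du = 2*z dz. When z = 0, u = 3; when z = 3, u = 12.
The integral becomes ∫ cos(u) du from 3 to 12, with antiderivative sin(u).
Back in z: F(z) = sin(z**2 + 3).
Then F(3) - F(0) = (sin(12)) - (sin(3)) = sin(12) - sin(3).

sin(12) - sin(3)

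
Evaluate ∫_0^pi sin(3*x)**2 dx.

Use the identity sin^2(3*x) = (1 - cos(6*x))/2.
An antiderivative is F(x) = x/2 - sin(6*x)/12.
Then F(pi) - F(0) = (pi/2) - (0) = pi/2.

pi/2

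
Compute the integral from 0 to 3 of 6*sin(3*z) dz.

2 - 2*cos(9)

Let u = 3*z, so du = 3 dz. When z = 0, u = 0; when z = 3, u = 9.
The integral becomes 2·∫ sin(u) du from 0 to 9, with antiderivative -2*cos(u).
Back in z: F(z) = -2*cos(3*z).
Then F(3) - F(0) = (-2*cos(9)) - (-2) = 2 - 2*cos(9).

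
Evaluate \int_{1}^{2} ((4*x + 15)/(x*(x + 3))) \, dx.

-log(5) + 7*log(2)

Factor the denominator: x**2 + 3*x = (x + 3)x.
Partial fractions: (4*x + 15)/(x*(x + 3)) = -1/(x + 3) + 5/x.
An antiderivative is F(x) = 5*log(x) - log(x + 3).
Then F(2) - F(1) = (log(32/5)) - (-log(4)) = -log(5) + 7*log(2).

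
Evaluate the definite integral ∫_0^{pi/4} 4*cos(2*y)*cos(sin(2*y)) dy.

2*sin(1)

Let u = sin(2*y), so du = 2*cos(2*y) dy. When y = 0, u = 0; when y = pi/4, u = 1.
The integral becomes 2·∫ cos(u) du from 0 to 1, with antiderivative 2*sin(u).
Back in y: F(y) = 2*sin(sin(2*y)).
Then F(pi/4) - F(0) = (2*sin(1)) - (0) = 2*sin(1).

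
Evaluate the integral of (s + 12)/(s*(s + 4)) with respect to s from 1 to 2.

Factor the denominator: s**2 + 4*s = (s + 4)s.
Partial fractions: (s + 12)/(s*(s + 4)) = -2/(s + 4) + 3/s.
An antiderivative is F(s) = 3*log(s) - 2*log(s + 4).
Then F(2) - F(1) = (log(2/9)) - (-log(25)) = log(50/9).

log(50/9)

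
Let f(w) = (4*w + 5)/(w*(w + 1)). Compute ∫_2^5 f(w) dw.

Factor the denominator: w**2 + w = (w + 1)w.
Partial fractions: (4*w + 5)/(w*(w + 1)) = -1/(w + 1) + 5/w.
An antiderivative is F(w) = 5*log(w) - log(w + 1).
Then F(5) - F(2) = (-log(3) - log(2) + 5*log(5)) - (log(32/3)) = -6*log(2) + 5*log(5).

-6*log(2) + 5*log(5)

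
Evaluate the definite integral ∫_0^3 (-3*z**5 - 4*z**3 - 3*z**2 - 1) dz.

By the power rule, an antiderivative is F(z) = -z**6/2 - z**4 - z**3 - z.
Then F(3) - F(0) = (-951/2) - (0) = -951/2.

-951/2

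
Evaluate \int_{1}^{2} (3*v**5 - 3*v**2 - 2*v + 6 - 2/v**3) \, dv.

By the power rule, an antiderivative is F(v) = v**6/2 - v**3 - v**2 + 6*v + v**(-2).
Then F(2) - F(1) = (129/4) - (11/2) = 107/4.

107/4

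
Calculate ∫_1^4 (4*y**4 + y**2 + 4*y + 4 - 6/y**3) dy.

70287/80

By the power rule, an antiderivative is F(y) = 4*y**5/5 + y**3/3 + 2*y**2 + 4*y + 3/y**2.
Then F(4) - F(1) = (213293/240) - (152/15) = 70287/80.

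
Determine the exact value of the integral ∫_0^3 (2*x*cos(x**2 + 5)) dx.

Let u = x**2 + 5, so du = 2*x dx. When x = 0, u = 5; when x = 3, u = 14.
The integral becomes ∫ cos(u) du from 5 to 14, with antiderivative sin(u).
Back in x: F(x) = sin(x**2 + 5).
Then F(3) - F(0) = (sin(14)) - (sin(5)) = -sin(5) + sin(14).

-sin(5) + sin(14)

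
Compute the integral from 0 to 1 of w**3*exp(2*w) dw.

3/8 + exp(2)/8

Integrate by parts 3 times (u = w^3, dv = exp(2*w) dw).
An antiderivative is F(w) = (4*w**3 - 6*w**2 + 6*w - 3)*exp(2*w)/8.
Then F(1) - F(0) = (exp(2)/8) - (-3/8) = 3/8 + exp(2)/8.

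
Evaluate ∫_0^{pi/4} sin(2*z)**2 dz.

Use the identity sin^2(2*z) = (1 - cos(4*z))/2.
An antiderivative is F(z) = z/2 - sin(4*z)/8.
Then F(pi/4) - F(0) = (pi/8) - (0) = pi/8.

pi/8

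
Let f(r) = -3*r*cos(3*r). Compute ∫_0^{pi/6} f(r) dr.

Integrate by parts once (u = r, dv = -3*cos(3*r) dr).
An antiderivative is F(r) = -r*sin(3*r) - cos(3*r)/3.
Then F(pi/6) - F(0) = (-pi/6) - (-1/3) = 1/3 - pi/6.

1/3 - pi/6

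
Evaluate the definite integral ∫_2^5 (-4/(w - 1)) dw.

An antiderivative is F(w) = -4*log(w - 1).
Then F(5) - F(2) = (-8*log(2)) - (0) = -8*log(2).

-8*log(2)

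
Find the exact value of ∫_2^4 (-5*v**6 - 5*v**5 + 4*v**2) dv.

-312832/21

By the power rule, an antiderivative is F(v) = -5*v**7/7 - 5*v**6/6 + 4*v**3/3.
Then F(4) - F(2) = (-105216/7) - (-2816/21) = -312832/21.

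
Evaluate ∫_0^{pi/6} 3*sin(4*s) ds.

9/8

An antiderivative is F(s) = -3*cos(4*s)/4.
Then F(pi/6) - F(0) = (3/8) - (-3/4) = 9/8.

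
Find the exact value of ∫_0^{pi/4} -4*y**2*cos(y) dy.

Integrate by parts twice (u = y^2, dv = -4*cos(y) dy).
An antiderivative is F(y) = -4*y**2*sin(y) - 8*y*cos(y) + 8*sin(y).
Then F(pi/4) - F(0) = (sqrt(2)*(-pi - pi**2/8 + 4)) - (0) = sqrt(2)*(-pi - pi**2/8 + 4).

sqrt(2)*(-pi - pi**2/8 + 4)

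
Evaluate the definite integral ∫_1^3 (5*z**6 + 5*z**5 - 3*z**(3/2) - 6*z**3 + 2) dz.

215596/105 - 54*sqrt(3)/5

By the power rule, an antiderivative is F(z) = 5*z**7/7 + 5*z**6/6 - 6*z**(5/2)/5 - 3*z**4/2 + 2*z.
Then F(3) - F(1) = (14379/7 - 54*sqrt(3)/5) - (89/105) = 215596/105 - 54*sqrt(3)/5.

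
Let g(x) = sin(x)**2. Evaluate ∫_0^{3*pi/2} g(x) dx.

Use the identity sin^2(x) = (1 - cos(2*x))/2.
An antiderivative is F(x) = x/2 - sin(2*x)/4.
Then F(3*pi/2) - F(0) = (3*pi/4) - (0) = 3*pi/4.

3*pi/4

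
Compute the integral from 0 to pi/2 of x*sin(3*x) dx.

-1/9

Integrate by parts once (u = x, dv = sin(3*x) dx).
An antiderivative is F(x) = -x*cos(3*x)/3 + sin(3*x)/9.
Then F(pi/2) - F(0) = (-1/9) - (0) = -1/9.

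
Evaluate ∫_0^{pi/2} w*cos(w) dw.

Integrate by parts once (u = w, dv = cos(w) dw).
An antiderivative is F(w) = w*sin(w) + cos(w).
Then F(pi/2) - F(0) = (pi/2) - (1) = -1 + pi/2.

-1 + pi/2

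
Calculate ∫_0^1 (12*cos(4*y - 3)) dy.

3*sin(3) + 3*sin(1)

Let u = 4*y - 3, so du = 4 dy. When y = 0, u = -3; when y = 1, u = 1.
The integral becomes 3·∫ cos(u) du from -3 to 1, with antiderivative 3*sin(u).
Back in y: F(y) = 3*sin(4*y - 3).
Then F(1) - F(0) = (3*sin(1)) - (-3*sin(3)) = 3*sin(3) + 3*sin(1).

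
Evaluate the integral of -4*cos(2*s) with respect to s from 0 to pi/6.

An antiderivative is F(s) = -2*sin(2*s).
Then F(pi/6) - F(0) = (-sqrt(3)) - (0) = -sqrt(3).

-sqrt(3)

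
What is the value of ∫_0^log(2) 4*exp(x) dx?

An antiderivative is F(x) = 4*exp(x).
Then F(log(2)) - F(0) = (8) - (4) = 4.

4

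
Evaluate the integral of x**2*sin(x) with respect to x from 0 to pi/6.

Integrate by parts twice (u = x^2, dv = sin(x) dx).
An antiderivative is F(x) = -x**2*cos(x) + 2*x*sin(x) + 2*cos(x).
Then F(pi/6) - F(0) = (-sqrt(3)*pi**2/72 + pi/6 + sqrt(3)) - (2) = -2 - sqrt(3)*pi**2/72 + pi/6 + sqrt(3).

-2 - sqrt(3)*pi**2/72 + pi/6 + sqrt(3)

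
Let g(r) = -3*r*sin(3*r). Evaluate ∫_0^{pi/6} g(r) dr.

Integrate by parts once (u = r, dv = -3*sin(3*r) dr).
An antiderivative is F(r) = r*cos(3*r) - sin(3*r)/3.
Then F(pi/6) - F(0) = (-1/3) - (0) = -1/3.

-1/3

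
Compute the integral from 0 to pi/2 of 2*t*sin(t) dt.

Integrate by parts once (u = t, dv = 2*sin(t) dt).
An antiderivative is F(t) = -2*t*cos(t) + 2*sin(t).
Then F(pi/2) - F(0) = (2) - (0) = 2.

2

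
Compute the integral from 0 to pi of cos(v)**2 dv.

pi/2

Use the identity cos^2(v) = (1 + cos(2*v))/2.
An antiderivative is F(v) = v/2 + sin(2*v)/4.
Then F(pi) - F(0) = (pi/2) - (0) = pi/2.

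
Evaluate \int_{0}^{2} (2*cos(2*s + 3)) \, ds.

Let u = 2*s + 3, so du = 2 ds. When s = 0, u = 3; when s = 2, u = 7.
The integral becomes ∫ cos(u) du from 3 to 7, with antiderivative sin(u).
Back in s: F(s) = sin(2*s + 3).
Then F(2) - F(0) = (sin(7)) - (sin(3)) = -sin(3) + sin(7).

-sin(3) + sin(7)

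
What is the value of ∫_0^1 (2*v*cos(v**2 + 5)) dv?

Let u = v**2 + 5, so du = 2*v dv. When v = 0, u = 5; when v = 1, u = 6.
The integral becomes ∫ cos(u) du from 5 to 6, with antiderivative sin(u).
Back in v: F(v) = sin(v**2 + 5).
Then F(1) - F(0) = (sin(6)) - (sin(5)) = sin(6) - sin(5).

sin(6) - sin(5)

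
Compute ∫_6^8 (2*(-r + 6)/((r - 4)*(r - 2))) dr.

log(64/81)

Factor the denominator: r**2 - 6*r + 8 = (r - 2)(r - 4).
Partial fractions: 2*(-r + 6)/((r - 4)*(r - 2)) = -4/(r - 2) + 2/(r - 4).
An antiderivative is F(r) = 2*log(r - 4) - 4*log(r - 2).
Then F(8) - F(6) = (-log(81)) - (-log(64)) = log(64/81).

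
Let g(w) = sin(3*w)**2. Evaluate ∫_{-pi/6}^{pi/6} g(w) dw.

pi/6

Use the identity sin^2(3*w) = (1 - cos(6*w))/2.
An antiderivative is F(w) = w/2 - sin(6*w)/12.
Then F(pi/6) - F(-pi/6) = (pi/12) - (-pi/12) = pi/6.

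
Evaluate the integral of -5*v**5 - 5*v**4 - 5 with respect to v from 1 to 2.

By the power rule, an antiderivative is F(v) = -5*v**6/6 - v**5 - 5*v.
Then F(2) - F(1) = (-286/3) - (-41/6) = -177/2.

-177/2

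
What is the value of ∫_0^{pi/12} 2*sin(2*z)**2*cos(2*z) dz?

1/24

Let u = sin(2*z), so du = 2*cos(2*z) dz. When z = 0, u = 0; when z = pi/12, u = 1/2.
The integral becomes ∫ u**2 du from 0 to 1/2, with antiderivative u**3/3.
Back in z: F(z) = sin(2*z)**3/3.
Then F(pi/12) - F(0) = (1/24) - (0) = 1/24.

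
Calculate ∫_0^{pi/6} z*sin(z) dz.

Integrate by parts once (u = z, dv = sin(z) dz).
An antiderivative is F(z) = -z*cos(z) + sin(z).
Then F(pi/6) - F(0) = (-sqrt(3)*pi/12 + 1/2) - (0) = -sqrt(3)*pi/12 + 1/2.

-sqrt(3)*pi/12 + 1/2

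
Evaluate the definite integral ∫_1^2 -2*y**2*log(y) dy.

14/9 - 16*log(2)/3

Integrate by parts once (u = ln y, dv = -2*y**2 dy).
An antiderivative is F(y) = -2*y**3*(3*log(y) - 1)/9.
Then F(2) - F(1) = (16/9 - 16*log(2)/3) - (2/9) = 14/9 - 16*log(2)/3.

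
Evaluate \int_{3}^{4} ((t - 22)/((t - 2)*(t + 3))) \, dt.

-9*log(2) - 5*log(3) + 5*log(7)

Factor the denominator: t**2 + t - 6 = (t + 3)(t - 2).
Partial fractions: (t - 22)/((t - 2)*(t + 3)) = 5/(t + 3) - 4/(t - 2).
An antiderivative is F(t) = -4*log(t - 2) + 5*log(t + 3).
Then F(4) - F(3) = (-4*log(2) + 5*log(7)) - (5*log(2) + 5*log(3)) = -9*log(2) - 5*log(3) + 5*log(7).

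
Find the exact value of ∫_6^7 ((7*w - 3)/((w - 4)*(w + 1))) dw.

Factor the denominator: w**2 - 3*w - 4 = (w + 1)(w - 4).
Partial fractions: (7*w - 3)/((w - 4)*(w + 1)) = 2/(w + 1) + 5/(w - 4).
An antiderivative is F(w) = 5*log(w - 4) + 2*log(w + 1).
Then F(7) - F(6) = (6*log(2) + 5*log(3)) - (5*log(2) + 2*log(7)) = -2*log(7) + log(2) + 5*log(3).

-2*log(7) + log(2) + 5*log(3)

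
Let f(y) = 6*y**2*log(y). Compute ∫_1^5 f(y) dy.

Integrate by parts once (u = ln y, dv = 6*y**2 dy).
An antiderivative is F(y) = 2*y**3*(3*log(y) - 1)/3.
Then F(5) - F(1) = (-250/3 + 250*log(5)) - (-2/3) = -248/3 + 250*log(5).

-248/3 + 250*log(5)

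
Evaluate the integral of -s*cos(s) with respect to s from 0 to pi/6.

-sqrt(3)/2 - pi/12 + 1

Integrate by parts once (u = s, dv = -cos(s) ds).
An antiderivative is F(s) = -s*sin(s) - cos(s).
Then F(pi/6) - F(0) = (-sqrt(3)/2 - pi/12) - (-1) = -sqrt(3)/2 - pi/12 + 1.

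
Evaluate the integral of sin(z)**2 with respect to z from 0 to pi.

Use the identity sin^2(z) = (1 - cos(2*z))/2.
An antiderivative is F(z) = z/2 - sin(2*z)/4.
Then F(pi) - F(0) = (pi/2) - (0) = pi/2.

pi/2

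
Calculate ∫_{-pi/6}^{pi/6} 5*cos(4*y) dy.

5*sqrt(3)/4

An antiderivative is F(y) = 5*sin(4*y)/4.
Then F(pi/6) - F(-pi/6) = (5*sqrt(3)/8) - (-5*sqrt(3)/8) = 5*sqrt(3)/4.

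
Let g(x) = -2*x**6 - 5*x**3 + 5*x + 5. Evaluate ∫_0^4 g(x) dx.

-34588/7

By the power rule, an antiderivative is F(x) = -2*x**7/7 - 5*x**4/4 + 5*x**2/2 + 5*x.
Then F(4) - F(0) = (-34588/7) - (0) = -34588/7.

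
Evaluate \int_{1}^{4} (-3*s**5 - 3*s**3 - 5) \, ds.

By the power rule, an antiderivative is F(s) = -s**6/2 - 3*s**4/4 - 5*s.
Then F(4) - F(1) = (-2260) - (-25/4) = -9015/4.

-9015/4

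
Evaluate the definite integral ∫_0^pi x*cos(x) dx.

Integrate by parts once (u = x, dv = cos(x) dx).
An antiderivative is F(x) = x*sin(x) + cos(x).
Then F(pi) - F(0) = (-1) - (1) = -2.

-2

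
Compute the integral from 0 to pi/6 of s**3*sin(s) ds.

Integrate by parts 3 times (u = s^3, dv = sin(s) ds).
An antiderivative is F(s) = -s**3*cos(s) + 3*s**2*sin(s) + 6*s*cos(s) - 6*sin(s).
Then F(pi/6) - F(0) = (-3 - sqrt(3)*pi**3/432 + pi**2/24 + sqrt(3)*pi/2) - (0) = -3 - sqrt(3)*pi**3/432 + pi**2/24 + sqrt(3)*pi/2.

-3 - sqrt(3)*pi**3/432 + pi**2/24 + sqrt(3)*pi/2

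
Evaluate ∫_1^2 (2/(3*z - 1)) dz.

-2*log(2)/3 + 2*log(5)/3

An antiderivative is F(z) = 2*log(3*z - 1)/3.
Then F(2) - F(1) = (2*log(5)/3) - (2*log(2)/3) = -2*log(2)/3 + 2*log(5)/3.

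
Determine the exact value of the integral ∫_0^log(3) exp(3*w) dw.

26/3

Let u = exp(w), so du = exp(w) dw. When w = 0, u = 1; when w = log(3), u = 3.
The integral becomes ∫ u**2 du from 1 to 3, with antiderivative u**3/3.
Back in w: F(w) = exp(3*w)/3.
Then F(log(3)) - F(0) = (9) - (1/3) = 26/3.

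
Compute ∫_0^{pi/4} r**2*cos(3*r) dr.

sqrt(2)*(-24*pi - 32 + 9*pi**2)/864

Integrate by parts twice (u = r^2, dv = cos(3*r) dr).
An antiderivative is F(r) = r**2*sin(3*r)/3 + 2*r*cos(3*r)/9 - 2*sin(3*r)/27.
Then F(pi/4) - F(0) = (sqrt(2)*(-24*pi - 32 + 9*pi**2)/864) - (0) = sqrt(2)*(-24*pi - 32 + 9*pi**2)/864.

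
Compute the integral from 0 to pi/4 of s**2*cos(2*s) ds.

-1/4 + pi**2/32

Integrate by parts twice (u = s^2, dv = cos(2*s) ds).
An antiderivative is F(s) = s**2*sin(2*s)/2 + s*cos(2*s)/2 - sin(2*s)/4.
Then F(pi/4) - F(0) = (-1/4 + pi**2/32) - (0) = -1/4 + pi**2/32.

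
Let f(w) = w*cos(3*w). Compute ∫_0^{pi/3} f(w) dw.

-2/9

Integrate by parts once (u = w, dv = cos(3*w) dw).
An antiderivative is F(w) = w*sin(3*w)/3 + cos(3*w)/9.
Then F(pi/3) - F(0) = (-1/9) - (1/9) = -2/9.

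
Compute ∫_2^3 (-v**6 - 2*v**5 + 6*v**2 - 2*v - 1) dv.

-10160/21

By the power rule, an antiderivative is F(v) = -v**7/7 - v**6/3 + 2*v**3 - v**2 - v.
Then F(3) - F(2) = (-3594/7) - (-622/21) = -10160/21.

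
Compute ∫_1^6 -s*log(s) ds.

-18*log(3) - 18*log(2) + 35/4

Integrate by parts once (u = ln s, dv = -s ds).
An antiderivative is F(s) = -s**2*(2*log(s) - 1)/4.
Then F(6) - F(1) = (-18*log(3) - 18*log(2) + 9) - (1/4) = -18*log(3) - 18*log(2) + 35/4.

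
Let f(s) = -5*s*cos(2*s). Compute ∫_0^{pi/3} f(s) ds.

Integrate by parts once (u = s, dv = -5*cos(2*s) ds).
An antiderivative is F(s) = -5*s*sin(2*s)/2 - 5*cos(2*s)/4.
Then F(pi/3) - F(0) = (-5*sqrt(3)*pi/12 + 5/8) - (-5/4) = -5*sqrt(3)*pi/12 + 15/8.

-5*sqrt(3)*pi/12 + 15/8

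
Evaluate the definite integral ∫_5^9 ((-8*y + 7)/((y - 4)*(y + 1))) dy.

Factor the denominator: y**2 - 3*y - 4 = (y + 1)(y - 4).
Partial fractions: (-8*y + 7)/((y - 4)*(y + 1)) = -3/(y + 1) - 5/(y - 4).
An antiderivative is F(y) = -5*log(y - 4) - 3*log(y + 1).
Then F(9) - F(5) = (-8*log(5) - 3*log(2)) - (-3*log(3) - 3*log(2)) = -8*log(5) + 3*log(3).

-8*log(5) + 3*log(3)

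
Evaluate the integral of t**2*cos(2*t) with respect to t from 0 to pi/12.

Integrate by parts twice (u = t^2, dv = cos(2*t) dt).
An antiderivative is F(t) = t**2*sin(2*t)/2 + t*cos(2*t)/2 - sin(2*t)/4.
Then F(pi/12) - F(0) = (-1/8 + pi**2/576 + sqrt(3)*pi/48) - (0) = -1/8 + pi**2/576 + sqrt(3)*pi/48.

-1/8 + pi**2/576 + sqrt(3)*pi/48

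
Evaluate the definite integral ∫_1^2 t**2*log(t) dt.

Integrate by parts once (u = ln t, dv = t**2 dt).
An antiderivative is F(t) = t**3*(3*log(t) - 1)/9.
Then F(2) - F(1) = (-8/9 + 8*log(2)/3) - (-1/9) = -7/9 + 8*log(2)/3.

-7/9 + 8*log(2)/3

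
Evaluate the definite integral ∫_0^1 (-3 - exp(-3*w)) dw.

-10/3 + exp(-3)/3

An antiderivative is F(w) = -3*w + exp(-3*w)/3.
Then F(1) - F(0) = (-3 + exp(-3)/3) - (1/3) = -10/3 + exp(-3)/3.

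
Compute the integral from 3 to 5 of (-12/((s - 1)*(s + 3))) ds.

log(8/27)

Factor the denominator: s**2 + 2*s - 3 = (s + 3)(s - 1).
Partial fractions: -12/((s - 1)*(s + 3)) = 3/(s + 3) - 3/(s - 1).
An antiderivative is F(s) = -3*log(s - 1) + 3*log(s + 3).
Then F(5) - F(3) = (log(8)) - (log(27)) = log(8/27).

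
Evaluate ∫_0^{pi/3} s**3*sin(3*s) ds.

Integrate by parts 3 times (u = s^3, dv = sin(3*s) ds).
An antiderivative is F(s) = -s**3*cos(3*s)/3 + s**2*sin(3*s)/3 + 2*s*cos(3*s)/9 - 2*sin(3*s)/27.
Then F(pi/3) - F(0) = (pi*(-6 + pi**2)/81) - (0) = pi*(-6 + pi**2)/81.

pi*(-6 + pi**2)/81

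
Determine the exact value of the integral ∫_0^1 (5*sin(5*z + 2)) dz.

-cos(7) + cos(2)

Let u = 5*z + 2, so du = 5 dz. When z = 0, u = 2; when z = 1, u = 7.
The integral becomes ∫ sin(u) du from 2 to 7, with antiderivative -cos(u).
Back in z: F(z) = -cos(5*z + 2).
Then F(1) - F(0) = (-cos(7)) - (-cos(2)) = -cos(7) + cos(2).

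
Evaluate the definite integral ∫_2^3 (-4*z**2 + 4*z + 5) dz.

By the power rule, an antiderivative is F(z) = -4*z**3/3 + 2*z**2 + 5*z.
Then F(3) - F(2) = (-3) - (22/3) = -31/3.

-31/3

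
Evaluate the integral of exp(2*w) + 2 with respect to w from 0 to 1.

An antiderivative is F(w) = exp(2*w)/2 + 2*w.
Then F(1) - F(0) = (2 + exp(2)/2) - (1/2) = 3/2 + exp(2)/2.

3/2 + exp(2)/2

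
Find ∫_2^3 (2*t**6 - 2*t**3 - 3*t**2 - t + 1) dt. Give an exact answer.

3747/7

By the power rule, an antiderivative is F(t) = 2*t**7/7 - t**4/2 - t**3 - t**2/2 + t.
Then F(3) - F(2) = (3891/7) - (144/7) = 3747/7.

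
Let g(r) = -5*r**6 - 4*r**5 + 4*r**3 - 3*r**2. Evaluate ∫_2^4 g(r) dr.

By the power rule, an antiderivative is F(r) = -5*r**7/7 - 2*r**6/3 + r**4 - r**3.
Then F(4) - F(2) = (-299072/21) - (-2648/21) = -98808/7.

-98808/7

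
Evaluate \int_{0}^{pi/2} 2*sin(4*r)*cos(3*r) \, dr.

8/7

Use the identity sin(4*r)cos(3*r) = [sin(7*r) + sin(r)]/2.
An antiderivative is F(r) = -cos(r) - cos(7*r)/7.
Then F(pi/2) - F(0) = (0) - (-8/7) = 8/7.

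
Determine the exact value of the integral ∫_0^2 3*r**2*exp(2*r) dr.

Integrate by parts twice (u = r^2, dv = 3*exp(2*r) dr).
An antiderivative is F(r) = (6*r**2 - 6*r + 3)*exp(2*r)/4.
Then F(2) - F(0) = (15*exp(4)/4) - (3/4) = -3/4 + 15*exp(4)/4.

-3/4 + 15*exp(4)/4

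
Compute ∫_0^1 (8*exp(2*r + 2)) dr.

-4*(1 - exp(2))*exp(2)

Let u = 2*r + 2, so du = 2 dr. When r = 0, u = 2; when r = 1, u = 4.
The integral becomes 4·∫ exp(u) du from 2 to 4, with antiderivative 4*exp(u).
Back in r: F(r) = 4*exp(2*r + 2).
Then F(1) - F(0) = (4*exp(4)) - (4*exp(2)) = -4*(1 - exp(2))*exp(2).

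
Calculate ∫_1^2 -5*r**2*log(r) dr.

35/9 - 40*log(2)/3

Integrate by parts once (u = ln r, dv = -5*r**2 dr).
An antiderivative is F(r) = -5*r**3*(3*log(r) - 1)/9.
Then F(2) - F(1) = (40/9 - 40*log(2)/3) - (5/9) = 35/9 - 40*log(2)/3.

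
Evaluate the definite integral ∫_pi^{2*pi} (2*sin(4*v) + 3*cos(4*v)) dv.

An antiderivative is F(v) = 3*sin(4*v)/4 - cos(4*v)/2.
Then F(2*pi) - F(pi) = (-1/2) - (-1/2) = 0.

0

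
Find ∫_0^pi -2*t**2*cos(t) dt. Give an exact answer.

Integrate by parts twice (u = t^2, dv = -2*cos(t) dt).
An antiderivative is F(t) = -2*t**2*sin(t) - 4*t*cos(t) + 4*sin(t).
Then F(pi) - F(0) = (4*pi) - (0) = 4*pi.

4*pi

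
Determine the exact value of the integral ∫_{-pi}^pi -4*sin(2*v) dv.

0

An antiderivative is F(v) = 2*cos(2*v).
Then F(pi) - F(-pi) = (2) - (2) = 0.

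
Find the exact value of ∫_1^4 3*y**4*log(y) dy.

-3069/25 + 6144*log(2)/5

Integrate by parts once (u = ln y, dv = 3*y**4 dy).
An antiderivative is F(y) = 3*y**5*(5*log(y) - 1)/25.
Then F(4) - F(1) = (-3072/25 + 6144*log(2)/5) - (-3/25) = -3069/25 + 6144*log(2)/5.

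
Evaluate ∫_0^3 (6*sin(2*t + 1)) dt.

Let u = 2*t + 1, so du = 2 dt. When t = 0, u = 1; when t = 3, u = 7.
The integral becomes 3·∫ sin(u) du from 1 to 7, with antiderivative -3*cos(u).
Back in t: F(t) = -3*cos(2*t + 1).
Then F(3) - F(0) = (-3*cos(7)) - (-3*cos(1)) = -3*cos(7) + 3*cos(1).

-3*cos(7) + 3*cos(1)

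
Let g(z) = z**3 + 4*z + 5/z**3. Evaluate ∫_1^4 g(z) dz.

3075/32

By the power rule, an antiderivative is F(z) = z**4/4 + 2*z**2 - 5/(2*z**2).
Then F(4) - F(1) = (3067/32) - (-1/4) = 3075/32.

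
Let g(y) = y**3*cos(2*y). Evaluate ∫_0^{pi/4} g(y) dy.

-3*pi/16 + pi**3/128 + 3/8

Integrate by parts 3 times (u = y^3, dv = cos(2*y) dy).
An antiderivative is F(y) = y**3*sin(2*y)/2 + 3*y**2*cos(2*y)/4 - 3*y*sin(2*y)/4 - 3*cos(2*y)/8.
Then F(pi/4) - F(0) = (pi*(-24 + pi**2)/128) - (-3/8) = -3*pi/16 + pi**3/128 + 3/8.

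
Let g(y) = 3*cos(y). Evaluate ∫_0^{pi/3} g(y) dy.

An antiderivative is F(y) = 3*sin(y).
Then F(pi/3) - F(0) = (3*sqrt(3)/2) - (0) = 3*sqrt(3)/2.

3*sqrt(3)/2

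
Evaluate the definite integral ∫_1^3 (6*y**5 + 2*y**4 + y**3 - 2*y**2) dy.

12412/15

By the power rule, an antiderivative is F(y) = y**6 + 2*y**5/5 + y**4/4 - 2*y**3/3.
Then F(3) - F(1) = (16569/20) - (59/60) = 12412/15.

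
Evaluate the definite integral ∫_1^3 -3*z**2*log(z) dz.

26/3 - 27*log(3)

Integrate by parts once (u = ln z, dv = -3*z**2 dz).
An antiderivative is F(z) = -z**3*(3*log(z) - 1)/3.
Then F(3) - F(1) = (9 - 27*log(3)) - (1/3) = 26/3 - 27*log(3).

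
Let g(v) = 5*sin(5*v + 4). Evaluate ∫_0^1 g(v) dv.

cos(4) - cos(9)

Let u = 5*v + 4, so du = 5 dv. When v = 0, u = 4; when v = 1, u = 9.
The integral becomes ∫ sin(u) du from 4 to 9, with antiderivative -cos(u).
Back in v: F(v) = -cos(5*v + 4).
Then F(1) - F(0) = (-cos(9)) - (-cos(4)) = cos(4) - cos(9).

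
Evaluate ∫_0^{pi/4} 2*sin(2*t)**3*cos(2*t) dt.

1/4

Let u = sin(2*t), so du = 2*cos(2*t) dt. When t = 0, u = 0; when t = pi/4, u = 1.
The integral becomes ∫ u**3 du from 0 to 1, with antiderivative u**4/4.
Back in t: F(t) = sin(2*t)**4/4.
Then F(pi/4) - F(0) = (1/4) - (0) = 1/4.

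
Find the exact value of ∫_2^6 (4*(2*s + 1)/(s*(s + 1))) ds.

Factor the denominator: s**2 + s = (s + 1)s.
Partial fractions: 4*(2*s + 1)/(s*(s + 1)) = 4/(s + 1) + 4/s.
An antiderivative is F(s) = 4*log(s) + 4*log(s + 1).
Then F(6) - F(2) = (4*log(2) + 4*log(3) + 4*log(7)) - (4*log(2) + 4*log(3)) = 4*log(7).

4*log(7)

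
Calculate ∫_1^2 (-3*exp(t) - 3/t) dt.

An antiderivative is F(t) = -3*exp(t) - 3*log(t).
Then F(2) - F(1) = (-3*exp(2) - 3*log(2)) - (-3*exp(1)) = -3*exp(2) - 3*log(2) + 3*exp(1).

-3*exp(2) - 3*log(2) + 3*exp(1)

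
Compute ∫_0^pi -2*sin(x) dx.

An antiderivative is F(x) = 2*cos(x).
Then F(pi) - F(0) = (-2) - (2) = -4.

-4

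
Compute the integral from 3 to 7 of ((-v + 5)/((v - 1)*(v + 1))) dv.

log(9/8)

Factor the denominator: v**2 - 1 = (v + 1)(v - 1).
Partial fractions: (-v + 5)/((v - 1)*(v + 1)) = -3/(v + 1) + 2/(v - 1).
An antiderivative is F(v) = 2*log(v - 1) - 3*log(v + 1).
Then F(7) - F(3) = (-7*log(2) + 2*log(3)) - (-log(16)) = log(9/8).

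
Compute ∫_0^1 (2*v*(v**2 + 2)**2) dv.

19/3

Let u = v**2 + 2, so du = 2*v dv. When v = 0, u = 2; when v = 1, u = 3.
The integral becomes ∫ u**2 du from 2 to 3, with antiderivative u**3/3.
Back in v: F(v) = (v**2 + 2)**3/3.
Then F(1) - F(0) = (9) - (8/3) = 19/3.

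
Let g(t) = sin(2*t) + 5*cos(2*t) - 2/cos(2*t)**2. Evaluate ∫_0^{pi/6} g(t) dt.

1/4 + sqrt(3)/4

An antiderivative is F(t) = 5*sin(2*t)/2 - cos(2*t)/2 - tan(2*t).
Then F(pi/6) - F(0) = (-1/4 + sqrt(3)/4) - (-1/2) = 1/4 + sqrt(3)/4.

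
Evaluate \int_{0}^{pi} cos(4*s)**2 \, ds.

Use the identity cos^2(4*s) = (1 + cos(8*s))/2.
An antiderivative is F(s) = s/2 + sin(8*s)/16.
Then F(pi) - F(0) = (pi/2) - (0) = pi/2.

pi/2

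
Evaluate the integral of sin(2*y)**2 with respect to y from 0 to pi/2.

pi/4

Use the identity sin^2(2*y) = (1 - cos(4*y))/2.
An antiderivative is F(y) = y/2 - sin(4*y)/8.
Then F(pi/2) - F(0) = (pi/4) - (0) = pi/4.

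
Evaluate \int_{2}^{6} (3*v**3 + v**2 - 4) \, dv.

3040/3

By the power rule, an antiderivative is F(v) = 3*v**4/4 + v**3/3 - 4*v.
Then F(6) - F(2) = (1020) - (20/3) = 3040/3.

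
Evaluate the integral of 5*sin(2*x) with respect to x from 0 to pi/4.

An antiderivative is F(x) = -5*cos(2*x)/2.
Then F(pi/4) - F(0) = (0) - (-5/2) = 5/2.

5/2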